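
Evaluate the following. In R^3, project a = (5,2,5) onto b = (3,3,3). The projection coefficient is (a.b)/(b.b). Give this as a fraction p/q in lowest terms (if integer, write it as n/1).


Projection coefficient = (a . b) / (b . b)
a . b = 5*3 + 2*3 + 5*3
= 15 + 6 + 15 = 36
b . b = 3^2 + 3^2 + 3^2
= 9 + 9 + 9 = 27
Coefficient = 36/27
In lowest terms: 4/3


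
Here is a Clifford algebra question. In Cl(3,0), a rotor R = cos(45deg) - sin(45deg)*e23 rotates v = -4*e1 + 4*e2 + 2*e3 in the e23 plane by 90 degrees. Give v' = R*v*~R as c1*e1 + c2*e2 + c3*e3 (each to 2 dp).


Rotor R = cos(45deg) - sin(45deg)*e23
Rotation angle theta = 2 * 45 = 90 degrees in the e23 plane (e2 -> e3).
The component perpendicular to the plane (e1) is invariant: v'_1 = v1 = -4.00
cos(90deg) = 0.0000, sin(90deg) = 1.0000
v'_2 = v2*cos(theta) - v3*sin(theta) = 4*0.0000 - 2*1.0000 = -2.00
v'_3 = v2*sin(theta) + v3*cos(theta) = 4*1.0000 + 2*0.0000 = 4.00
v' = -4.00*e1 - 2.00*e2 + 4.00*e3


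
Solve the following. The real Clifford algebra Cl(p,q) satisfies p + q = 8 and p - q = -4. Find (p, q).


We need p + q = 8 and p - q = -4.
Adding: 2p = 8 + (-4) = 4, so p = 2.
Then q = 8 - 2 = 6.
(p, q) = (2, 6)


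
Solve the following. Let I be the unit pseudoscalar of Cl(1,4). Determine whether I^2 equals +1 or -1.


The pseudoscalar I = e1...e_n (product of all n generators) of Cl(p,q) satisfies I^2 = (-1)^(q + n(n-1)/2).
p = 1, q = 4, n = p + q = 5
n(n-1)/2 = 5 * 4 / 2 = 10
Exponent = q + n(n-1)/2 = 4 + 10 = 14
I^2 = (-1)^14 = +1


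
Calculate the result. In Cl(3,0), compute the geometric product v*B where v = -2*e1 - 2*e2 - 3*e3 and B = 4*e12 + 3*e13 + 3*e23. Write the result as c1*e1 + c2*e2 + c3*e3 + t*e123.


vB has grade-1 (vector) and grade-3 (trivector) parts: vB = (v _| B) + (v ^ B).
Vector part <vB>_1:
  e1: -v2*b12 - v3*b13 = -(-2)*(4) - (-3)*(3) = 17
  e2: v1*b12 - v3*b23 = (-2)*(4) - (-3)*(3) = 1
  e3: v1*b13 + v2*b23 = (-2)*(3) + (-2)*(3) = -12
Trivector part <vB>_3:
  e123: v1*b23 - v2*b13 + v3*b12 = (-2)*(3) - (-2)*(3) + (-3)*(4) = -12
vB = 17*e1 + 1*e2 - 12*e3 - 12*e123


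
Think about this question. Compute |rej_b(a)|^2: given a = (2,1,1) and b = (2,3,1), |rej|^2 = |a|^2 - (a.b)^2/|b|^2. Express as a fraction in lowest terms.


|a|^2 = 2^2 + 1^2 + 1^2 = 6
|b|^2 = 2^2 + 3^2 + 1^2 = 14
a . b = 2*2 + 1*3 + 1*1 = 8
(a.b)^2 = 8^2 = 64
|rej|^2 = 6 - 64/14
= (84 - 64)/14
= 20/14
In lowest terms: 10/7


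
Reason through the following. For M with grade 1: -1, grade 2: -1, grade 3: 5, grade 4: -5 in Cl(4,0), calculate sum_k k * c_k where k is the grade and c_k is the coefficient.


Grade-weighted sum = sum of grade_k * coefficient_k
1*(-1) = -1
2*(-1) = -2
3*5 = 15
4*(-5) = -20
Total = -1 + (-2) + 15 + (-20) = -8


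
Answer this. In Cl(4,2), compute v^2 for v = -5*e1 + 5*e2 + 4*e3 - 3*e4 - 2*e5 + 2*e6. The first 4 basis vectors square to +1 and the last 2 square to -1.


v^2 = sum of c_i^2 * e_i^2
Positive signature terms (e_i^2 = +1): (-5)^2 + 5^2 + 4^2 + (-3)^2 = 75
Negative signature terms (e_j^2 = -1): (-2)^2 + 2^2 = 8
v^2 = 75 - 8 = 67


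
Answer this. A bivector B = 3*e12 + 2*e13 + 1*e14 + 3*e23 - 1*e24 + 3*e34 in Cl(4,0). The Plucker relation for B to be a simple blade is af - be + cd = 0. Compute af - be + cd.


Plucker relation: af - be + cd
a*f = 3*3 = 9
b*e = 2*(-1) = -2
c*d = 1*3 = 3
af - be + cd = 9 - (-2) + 3
= 14


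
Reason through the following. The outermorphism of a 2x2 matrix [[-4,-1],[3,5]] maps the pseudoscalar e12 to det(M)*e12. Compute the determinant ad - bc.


The outermorphism of a linear map f sends e1^e2 to f(e1)^f(e2).
f(e1) = -4*e1 + 3*e2
f(e2) = -1*e1 + 5*e2
f(e1) ^ f(e2) = (-4*e1 + 3*e2) ^ (-1*e1 + 5*e2)
= (-4)*5*e12 + 3*(-1)*e21
= (-20 - (-3))*e12
= -17*e12
Coefficient = -17


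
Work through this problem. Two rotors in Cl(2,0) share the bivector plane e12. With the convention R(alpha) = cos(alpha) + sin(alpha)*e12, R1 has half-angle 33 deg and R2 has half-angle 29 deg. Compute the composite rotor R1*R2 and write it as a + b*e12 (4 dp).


Same-plane rotors commute and their half-angles add:
R1*R2 = cos(a1 + a2) + sin(a1 + a2)*e12.
a1 + a2 = 33 + 29 = 62 deg
cos(62 deg) = 0.4695
sin(62 deg) = 0.8829
R1*R2 = 0.4695 + 0.8829*e12


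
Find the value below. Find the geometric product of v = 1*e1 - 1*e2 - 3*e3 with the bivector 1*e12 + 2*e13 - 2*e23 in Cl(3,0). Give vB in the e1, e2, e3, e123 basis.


vB has grade-1 (vector) and grade-3 (trivector) parts: vB = (v _| B) + (v ^ B).
Vector part <vB>_1:
  e1: -v2*b12 - v3*b13 = -(-1)*(1) - (-3)*(2) = 7
  e2: v1*b12 - v3*b23 = (1)*(1) - (-3)*(-2) = -5
  e3: v1*b13 + v2*b23 = (1)*(2) + (-1)*(-2) = 4
Trivector part <vB>_3:
  e123: v1*b23 - v2*b13 + v3*b12 = (1)*(-2) - (-1)*(2) + (-3)*(1) = -3
vB = 7*e1 - 5*e2 + 4*e3 - 3*e123


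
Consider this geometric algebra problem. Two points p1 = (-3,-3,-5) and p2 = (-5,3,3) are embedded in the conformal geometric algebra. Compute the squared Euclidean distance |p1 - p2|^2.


p1 - p2 = (2, -6, -8)
|p1 - p2|^2 = 2^2 + (-6)^2 + (-8)^2
= 4 + 36 + 64
= 104


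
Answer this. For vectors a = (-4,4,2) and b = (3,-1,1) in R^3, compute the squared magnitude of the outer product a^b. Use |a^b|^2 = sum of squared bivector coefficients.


a wedge b = (a1*b2 - a2*b1)*e12 + (a1*b3 - a3*b1)*e13 + (a2*b3 - a3*b2)*e23
e12 coeff: (-4)*(-1) - 4*3 = 4 - 12 = -8
e13 coeff: (-4)*1 - 2*3 = -4 - 6 = -10
e23 coeff: 4*1 - 2*(-1) = 4 - (-2) = 6
|a wedge b|^2 = (-8)^2 + (-10)^2 + 6^2
= 64 + 100 + 36
= 200


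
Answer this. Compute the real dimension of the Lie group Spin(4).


Spin(n) double-covers SO(n); both have Lie algebra so(n) of dimension n(n-1)/2.
n = 4
n(n-1) = 4 * 3 = 12
dim Spin(4) = 12/2 = 6


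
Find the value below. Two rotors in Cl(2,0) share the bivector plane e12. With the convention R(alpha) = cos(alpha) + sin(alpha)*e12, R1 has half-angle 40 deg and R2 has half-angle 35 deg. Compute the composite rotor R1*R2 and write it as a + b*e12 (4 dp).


Same-plane rotors commute and their half-angles add:
R1*R2 = cos(a1 + a2) + sin(a1 + a2)*e12.
a1 + a2 = 40 + 35 = 75 deg
cos(75 deg) = 0.2588
sin(75 deg) = 0.9659
R1*R2 = 0.2588 + 0.9659*e12


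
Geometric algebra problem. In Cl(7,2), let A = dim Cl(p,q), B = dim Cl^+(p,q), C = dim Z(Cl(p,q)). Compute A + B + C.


n = 7 + 2 = 9
Total dim = 2^9 = 512
Even subalgebra dim = 2^8 = 256
n is odd, so center dim = 2
Sum = 512 + 256 + 2 = 770


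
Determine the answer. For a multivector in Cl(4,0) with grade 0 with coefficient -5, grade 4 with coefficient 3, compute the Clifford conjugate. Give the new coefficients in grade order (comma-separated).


Clifford conjugate sign for grade k: (-1)^(k(k+1)/2)
Grade 0: (-1)^(0*1/2) = (-1)^0 = 1, coeff -5 -> -5
Grade 4: (-1)^(4*5/2) = (-1)^10 = 1, coeff 3 -> 3
Conjugated coefficients: -5, 3


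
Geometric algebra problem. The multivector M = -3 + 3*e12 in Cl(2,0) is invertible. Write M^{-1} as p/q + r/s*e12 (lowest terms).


M = -3 + 3*e12, where e12^2 = -1.
Since M commutes with its reverse ~M = a - b*e12, M * ~M = a^2 - b^2*e12^2 = a^2 + b^2.
So M^{-1} = ~M / (a^2 + b^2) = (a - b*e12)/(a^2 + b^2).
a^2 + b^2 = 9 + 9 = 18
Scalar part = -3/18 = -1/6
Bivector coeff = -3/18 = -1/6
M^{-1} = -1/6 - 1/6*e12


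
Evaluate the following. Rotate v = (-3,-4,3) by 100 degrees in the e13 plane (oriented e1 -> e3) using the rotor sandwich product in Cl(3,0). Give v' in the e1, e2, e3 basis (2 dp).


Rotor R = cos(50deg) - sin(50deg)*e13
Rotation angle theta = 2 * 50 = 100 degrees in the e13 plane (e1 -> e3).
The component perpendicular to the plane (e2) is invariant: v'_2 = v2 = -4.00
cos(100deg) = -0.1736, sin(100deg) = 0.9848
v'_1 = v1*cos(theta) - v3*sin(theta) = -3*(-0.1736) - 3*0.9848 = -2.43
v'_3 = v1*sin(theta) + v3*cos(theta) = -3*0.9848 + 3*(-0.1736) = -3.48
v' = -2.43*e1 - 4.00*e2 - 3.48*e3


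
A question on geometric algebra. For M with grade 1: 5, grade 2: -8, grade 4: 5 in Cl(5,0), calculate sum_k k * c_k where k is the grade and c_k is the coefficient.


Grade-weighted sum = sum of grade_k * coefficient_k
1*5 = 5
2*(-8) = -16
4*5 = 20
Total = 5 + (-16) + 20 = 9


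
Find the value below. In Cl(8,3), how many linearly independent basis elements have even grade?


Even subalgebra dimension = 2^(n-1)
n = 8 + 3 = 11
2^(11 - 1) = 2^10 = 1024
Verification: sum of C(11,k) for even k = 1 + 55 + 330 + 462 + 165 + 11 = 1024
Result = 1024


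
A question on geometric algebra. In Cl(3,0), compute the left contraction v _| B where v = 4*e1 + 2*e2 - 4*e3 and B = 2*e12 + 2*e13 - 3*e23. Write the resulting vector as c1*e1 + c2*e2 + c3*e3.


Left contraction v _| B = <vB>_1 (grade-1 part of the geometric product vB).
Using e1_|e12 = e2, e2_|e12 = -e1, e1_|e13 = e3, e3_|e13 = -e1, e2_|e23 = e3, e3_|e23 = -e2:
e1 coeff: -v2*b12 - v3*b13 = -(2)*(2) - (-4)*(2) = 4
e2 coeff: v1*b12 - v3*b23 = (4)*(2) - (-4)*(-3) = -4
e3 coeff: v1*b13 + v2*b23 = (4)*(2) + (2)*(-3) = 2
v _| B = 4*e1 - 4*e2 + 2*e3


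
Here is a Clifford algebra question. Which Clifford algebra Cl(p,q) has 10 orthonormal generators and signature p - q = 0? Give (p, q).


We need p + q = 10 and p - q = 0.
Adding: 2p = 10 + 0 = 10, so p = 5.
Then q = 10 - 5 = 5.
(p, q) = (5, 5)


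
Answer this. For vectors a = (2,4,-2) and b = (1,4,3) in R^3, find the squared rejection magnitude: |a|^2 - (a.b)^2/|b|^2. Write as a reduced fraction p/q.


|a|^2 = 2^2 + 4^2 + (-2)^2 = 24
|b|^2 = 1^2 + 4^2 + 3^2 = 26
a . b = 2*1 + 4*4 + (-2)*3 = 12
(a.b)^2 = 12^2 = 144
|rej|^2 = 24 - 144/26
= (624 - 144)/26
= 480/26
In lowest terms: 240/13


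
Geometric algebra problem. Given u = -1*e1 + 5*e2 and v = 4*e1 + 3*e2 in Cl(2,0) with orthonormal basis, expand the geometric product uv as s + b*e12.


Expand: (-1*e1 + 5*e2)(4*e1 + 3*e2)
= (-1)*4*e1e1 + (-1)*3*e1e2 + 5*4*e2e1 + 5*3*e2e2
Using e1^2 = e2^2 = 1, e2e1 = -e1e2:
Scalar part s = (-1)*4 + 5*3 = -4 + 15 = 11
Bivector part b = (-1)*3 - 5*4 = -3 - 20 = -23
uv = 11 - 23*e12


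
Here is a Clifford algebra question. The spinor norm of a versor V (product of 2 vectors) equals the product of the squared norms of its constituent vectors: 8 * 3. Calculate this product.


Spinor norm N(V) = |v1|^2 * |v2|^2 * ... * |v2|^2
= 8 * 3
Running product: 8, 24
N(V) = 24


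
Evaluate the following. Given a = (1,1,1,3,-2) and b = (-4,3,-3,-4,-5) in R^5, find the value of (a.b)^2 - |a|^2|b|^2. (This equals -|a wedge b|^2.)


a . b = 1*(-4) + 1*3 + 1*(-3) + 3*(-4) + (-2)*(-5)
= -4 + 3 + (-3) + (-12) + 10 = -6
|a|^2 = 1^2 + 1^2 + 1^2 + 3^2 + (-2)^2 = 16
|b|^2 = (-4)^2 + 3^2 + (-3)^2 + (-4)^2 + (-5)^2 = 75
(a.b)^2 = (-6)^2 = 36
|a|^2 * |b|^2 = 16 * 75 = 1200
Result = 36 - 1200 = -1164


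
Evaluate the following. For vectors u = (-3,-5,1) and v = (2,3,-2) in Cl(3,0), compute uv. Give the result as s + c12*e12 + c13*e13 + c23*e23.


In Cl(3,0): e_i^2 = 1, e_ie_j = -e_je_i for i != j.
Scalar part = u . v = (-3)*2 + (-5)*3 + 1*(-2)
= -6 + (-15) + (-2) = -23
e12 coeff = (-3)*3 - (-5)*2 = -9 - (-10) = 1
e13 coeff = (-3)*(-2) - 1*2 = 6 - 2 = 4
e23 coeff = (-5)*(-2) - 1*3 = 10 - 3 = 7
uv = -23 + 1*e12 + 4*e13 + 7*e23


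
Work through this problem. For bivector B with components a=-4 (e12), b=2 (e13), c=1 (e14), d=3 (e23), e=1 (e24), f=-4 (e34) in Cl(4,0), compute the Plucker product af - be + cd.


Plucker relation: af - be + cd
a*f = (-4)*(-4) = 16
b*e = 2*1 = 2
c*d = 1*3 = 3
af - be + cd = 16 - 2 + 3
= 17


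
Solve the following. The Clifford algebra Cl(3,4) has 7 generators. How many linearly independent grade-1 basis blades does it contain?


Number of grade-k basis blades in Cl(p,q) with n = p + q is C(n, k).
n = 3 + 4 = 7
C(7, 1) = 7! / (1! * 6!)
= 5040 / (1 * 720)
= 7


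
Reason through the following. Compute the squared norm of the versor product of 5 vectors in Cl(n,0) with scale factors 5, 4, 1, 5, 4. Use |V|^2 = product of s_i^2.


Each vector v_i has |v_i|^2 = s_i^2
Squared scales: 5^2 = 25, 4^2 = 16, 1^2 = 1, 5^2 = 25, 4^2 = 16
|V|^2 = 25 * 16 * 1 * 25 * 16
= 160000


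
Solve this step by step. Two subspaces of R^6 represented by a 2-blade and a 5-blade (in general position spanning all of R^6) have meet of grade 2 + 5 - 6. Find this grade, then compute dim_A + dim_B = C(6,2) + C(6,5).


Meet grade = grade(A) + grade(B) - n
= 2 + 5 - 6 = 1
C(6,2) = 15
C(6,5) = 6
dim_A + dim_B = 15 + 6 = 21


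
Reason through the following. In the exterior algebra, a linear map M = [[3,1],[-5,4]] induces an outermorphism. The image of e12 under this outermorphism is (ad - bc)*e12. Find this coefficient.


The outermorphism of a linear map f sends e1^e2 to f(e1)^f(e2).
f(e1) = 3*e1 - 5*e2
f(e2) = 1*e1 + 4*e2
f(e1) ^ f(e2) = (3*e1 - 5*e2) ^ (1*e1 + 4*e2)
= 3*4*e12 + (-5)*1*e21
= (12 - (-5))*e12
= 17*e12
Coefficient = 17


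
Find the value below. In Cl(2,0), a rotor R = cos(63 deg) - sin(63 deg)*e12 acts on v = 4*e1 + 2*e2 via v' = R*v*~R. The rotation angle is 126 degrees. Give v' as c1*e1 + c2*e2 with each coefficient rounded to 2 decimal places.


Rotor R = cos(63deg) - sin(63deg)*e12
Rotation angle theta = 2 * 63 = 126 degrees
v' = R*v*~R rotates v by theta.
cos(126deg) = -0.5878, sin(126deg) = 0.8090
v'_1 = 4*cos(126deg) - 2*sin(126deg)
= 4*(-0.5878) - 2*0.8090
= -3.97
v'_2 = 4*sin(126deg) + 2*cos(126deg)
= 4*0.8090 + 2*(-0.5878)
= 2.06
v' = -3.97*e1 + 2.06*e2


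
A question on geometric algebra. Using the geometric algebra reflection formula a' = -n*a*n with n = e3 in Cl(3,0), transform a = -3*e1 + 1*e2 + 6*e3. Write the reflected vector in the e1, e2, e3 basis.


Reflection formula: a' = -n*a*n, with n = e3 (unit vector, n^2 = 1).
For reflection through hyperplane perp to e3:
The component along e3 flips sign, others stay.
a = (-3, 1, 6)
a' = (-3, 1, -6)
a' = -3*e1 + 1*e2 - 6*e3


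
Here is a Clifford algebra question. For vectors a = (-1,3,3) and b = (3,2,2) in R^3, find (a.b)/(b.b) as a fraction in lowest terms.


Projection coefficient = (a . b) / (b . b)
a . b = (-1)*3 + 3*2 + 3*2
= -3 + 6 + 6 = 9
b . b = 3^2 + 2^2 + 2^2
= 9 + 4 + 4 = 17
Coefficient = 9/17
In lowest terms: 9/17


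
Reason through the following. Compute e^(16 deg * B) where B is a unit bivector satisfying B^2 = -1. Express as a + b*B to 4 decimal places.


For a unit bivector B with B^2 = -1, the exponential series gives
e^(theta*B) = cos(theta) + sin(theta)*B (the GA analogue of Euler's formula).
theta = 16 degrees = 0.279253 rad
cos(16 deg) = 0.9613
sin(16 deg) = 0.2756
exp(theta*B) = 0.9613 + 0.2756*B


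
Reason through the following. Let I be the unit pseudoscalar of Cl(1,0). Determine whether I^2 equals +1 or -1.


The pseudoscalar I = e1...e_n (product of all n generators) of Cl(p,q) satisfies I^2 = (-1)^(q + n(n-1)/2).
p = 1, q = 0, n = p + q = 1
n(n-1)/2 = 1 * 0 / 2 = 0
Exponent = q + n(n-1)/2 = 0 + 0 = 0
I^2 = (-1)^0 = +1


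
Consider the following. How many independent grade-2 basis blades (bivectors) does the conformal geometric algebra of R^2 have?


The conformal model of R^2 uses Cl(3,1) with m = 2 + 2 = 4 generators.
Number of grade-2 blades = C(m, 2) = C(4, 2)
= 4*3/2 = 6


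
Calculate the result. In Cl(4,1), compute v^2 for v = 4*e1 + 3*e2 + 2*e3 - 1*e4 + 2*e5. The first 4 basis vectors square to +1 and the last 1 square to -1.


v^2 = sum of c_i^2 * e_i^2
Positive signature terms (e_i^2 = +1): 4^2 + 3^2 + 2^2 + (-1)^2 = 30
Negative signature terms (e_j^2 = -1): 2^2 = 4
v^2 = 30 - 4 = 26


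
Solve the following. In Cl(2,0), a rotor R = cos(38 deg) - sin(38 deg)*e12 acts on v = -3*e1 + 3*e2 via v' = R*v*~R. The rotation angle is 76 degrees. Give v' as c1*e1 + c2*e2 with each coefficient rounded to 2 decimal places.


Rotor R = cos(38deg) - sin(38deg)*e12
Rotation angle theta = 2 * 38 = 76 degrees
v' = R*v*~R rotates v by theta.
cos(76deg) = 0.2419, sin(76deg) = 0.9703
v'_1 = -3*cos(76deg) - 3*sin(76deg)
= -3*0.2419 - 3*0.9703
= -3.64
v'_2 = -3*sin(76deg) + 3*cos(76deg)
= -3*0.9703 + 3*0.2419
= -2.19
v' = -3.64*e1 - 2.19*e2


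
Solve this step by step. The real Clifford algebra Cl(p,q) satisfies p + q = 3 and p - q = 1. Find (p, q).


We need p + q = 3 and p - q = 1.
Adding: 2p = 3 + 1 = 4, so p = 2.
Then q = 3 - 2 = 1.
(p, q) = (2, 1)


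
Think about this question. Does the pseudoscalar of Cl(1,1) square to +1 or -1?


The pseudoscalar I = e1...e_n (product of all n generators) of Cl(p,q) satisfies I^2 = (-1)^(q + n(n-1)/2).
p = 1, q = 1, n = p + q = 2
n(n-1)/2 = 2 * 1 / 2 = 1
Exponent = q + n(n-1)/2 = 1 + 1 = 2
I^2 = (-1)^2 = +1


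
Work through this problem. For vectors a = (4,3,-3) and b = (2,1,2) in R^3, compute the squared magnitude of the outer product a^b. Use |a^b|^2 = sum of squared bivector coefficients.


a wedge b = (a1*b2 - a2*b1)*e12 + (a1*b3 - a3*b1)*e13 + (a2*b3 - a3*b2)*e23
e12 coeff: 4*1 - 3*2 = 4 - 6 = -2
e13 coeff: 4*2 - (-3)*2 = 8 - (-6) = 14
e23 coeff: 3*2 - (-3)*1 = 6 - (-3) = 9
|a wedge b|^2 = (-2)^2 + 14^2 + 9^2
= 4 + 196 + 81
= 281


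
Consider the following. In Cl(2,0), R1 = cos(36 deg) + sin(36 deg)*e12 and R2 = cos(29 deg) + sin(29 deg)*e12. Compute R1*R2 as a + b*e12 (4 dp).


Same-plane rotors commute and their half-angles add:
R1*R2 = cos(a1 + a2) + sin(a1 + a2)*e12.
a1 + a2 = 36 + 29 = 65 deg
cos(65 deg) = 0.4226
sin(65 deg) = 0.9063
R1*R2 = 0.4226 + 0.9063*e12


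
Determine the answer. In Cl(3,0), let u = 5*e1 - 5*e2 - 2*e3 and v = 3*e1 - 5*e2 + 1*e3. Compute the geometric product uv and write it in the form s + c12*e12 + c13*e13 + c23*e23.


In Cl(3,0): e_i^2 = 1, e_ie_j = -e_je_i for i != j.
Scalar part = u . v = 5*3 + (-5)*(-5) + (-2)*1
= 15 + 25 + (-2) = 38
e12 coeff = 5*(-5) - (-5)*3 = -25 - (-15) = -10
e13 coeff = 5*1 - (-2)*3 = 5 - (-6) = 11
e23 coeff = (-5)*1 - (-2)*(-5) = -5 - 10 = -15
uv = 38 - 10*e12 + 11*e13 - 15*e23


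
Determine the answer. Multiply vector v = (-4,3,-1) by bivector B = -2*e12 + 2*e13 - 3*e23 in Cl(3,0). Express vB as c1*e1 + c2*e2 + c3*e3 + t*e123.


vB has grade-1 (vector) and grade-3 (trivector) parts: vB = (v _| B) + (v ^ B).
Vector part <vB>_1:
  e1: -v2*b12 - v3*b13 = -(3)*(-2) - (-1)*(2) = 8
  e2: v1*b12 - v3*b23 = (-4)*(-2) - (-1)*(-3) = 5
  e3: v1*b13 + v2*b23 = (-4)*(2) + (3)*(-3) = -17
Trivector part <vB>_3:
  e123: v1*b23 - v2*b13 + v3*b12 = (-4)*(-3) - (3)*(2) + (-1)*(-2) = 8
vB = 8*e1 + 5*e2 - 17*e3 + 8*e123


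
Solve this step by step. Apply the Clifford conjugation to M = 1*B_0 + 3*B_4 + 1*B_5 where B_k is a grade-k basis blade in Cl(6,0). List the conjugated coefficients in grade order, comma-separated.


Clifford conjugate sign for grade k: (-1)^(k(k+1)/2)
Grade 0: (-1)^(0*1/2) = (-1)^0 = 1, coeff 1 -> 1
Grade 4: (-1)^(4*5/2) = (-1)^10 = 1, coeff 3 -> 3
Grade 5: (-1)^(5*6/2) = (-1)^15 = -1, coeff 1 -> -1
Conjugated coefficients: 1, 3, -1


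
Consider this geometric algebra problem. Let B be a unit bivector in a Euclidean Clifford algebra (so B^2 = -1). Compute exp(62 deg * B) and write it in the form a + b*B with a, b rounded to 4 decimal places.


For a unit bivector B with B^2 = -1, the exponential series gives
e^(theta*B) = cos(theta) + sin(theta)*B (the GA analogue of Euler's formula).
theta = 62 degrees = 1.082104 rad
cos(62 deg) = 0.4695
sin(62 deg) = 0.8829
exp(theta*B) = 0.4695 + 0.8829*B


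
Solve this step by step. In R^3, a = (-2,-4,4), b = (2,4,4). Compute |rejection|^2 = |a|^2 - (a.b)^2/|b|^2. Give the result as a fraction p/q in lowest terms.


|a|^2 = (-2)^2 + (-4)^2 + 4^2 = 36
|b|^2 = 2^2 + 4^2 + 4^2 = 36
a . b = (-2)*2 + (-4)*4 + 4*4 = -4
(a.b)^2 = (-4)^2 = 16
|rej|^2 = 36 - 16/36
= (1296 - 16)/36
= 1280/36
In lowest terms: 320/9


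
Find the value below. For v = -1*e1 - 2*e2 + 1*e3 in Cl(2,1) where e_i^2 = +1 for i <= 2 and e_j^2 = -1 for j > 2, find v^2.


v^2 = sum of c_i^2 * e_i^2
Positive signature terms (e_i^2 = +1): (-1)^2 + (-2)^2 = 5
Negative signature terms (e_j^2 = -1): 1^2 = 1
v^2 = 5 - 1 = 4


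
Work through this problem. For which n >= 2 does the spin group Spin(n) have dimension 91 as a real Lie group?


dim Spin(n) = dim so(n) = n(n-1)/2.
Solve n(n-1)/2 = 91, i.e. n^2 - n - 182 = 0.
Discriminant = 1 + 8*91 = 729
n = (1 + sqrt(729))/2 = (1 + 27)/2 = 14


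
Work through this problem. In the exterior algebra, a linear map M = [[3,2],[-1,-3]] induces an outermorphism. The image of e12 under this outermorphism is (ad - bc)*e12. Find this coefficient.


The outermorphism of a linear map f sends e1^e2 to f(e1)^f(e2).
f(e1) = 3*e1 - 1*e2
f(e2) = 2*e1 - 3*e2
f(e1) ^ f(e2) = (3*e1 - 1*e2) ^ (2*e1 - 3*e2)
= 3*(-3)*e12 + (-1)*2*e21
= (-9 - (-2))*e12
= -7*e12
Coefficient = -7


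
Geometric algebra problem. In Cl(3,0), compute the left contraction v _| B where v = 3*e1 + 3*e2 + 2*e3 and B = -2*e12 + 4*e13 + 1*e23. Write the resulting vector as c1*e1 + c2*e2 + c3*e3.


Left contraction v _| B = <vB>_1 (grade-1 part of the geometric product vB).
Using e1_|e12 = e2, e2_|e12 = -e1, e1_|e13 = e3, e3_|e13 = -e1, e2_|e23 = e3, e3_|e23 = -e2:
e1 coeff: -v2*b12 - v3*b13 = -(3)*(-2) - (2)*(4) = -2
e2 coeff: v1*b12 - v3*b23 = (3)*(-2) - (2)*(1) = -8
e3 coeff: v1*b13 + v2*b23 = (3)*(4) + (3)*(1) = 15
v _| B = -2*e1 - 8*e2 + 15*e3


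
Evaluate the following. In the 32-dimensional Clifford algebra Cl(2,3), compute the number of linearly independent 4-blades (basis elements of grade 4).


Number of grade-k basis blades in Cl(p,q) with n = p + q is C(n, k).
n = 2 + 3 = 5
C(5, 4) = 5! / (4! * 1!)
= 120 / (24 * 1)
= 5


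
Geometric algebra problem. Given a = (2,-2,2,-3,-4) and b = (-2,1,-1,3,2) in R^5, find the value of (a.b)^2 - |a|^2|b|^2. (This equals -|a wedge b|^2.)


a . b = 2*(-2) + (-2)*1 + 2*(-1) + (-3)*3 + (-4)*2
= -4 + (-2) + (-2) + (-9) + (-8) = -25
|a|^2 = 2^2 + (-2)^2 + 2^2 + (-3)^2 + (-4)^2 = 37
|b|^2 = (-2)^2 + 1^2 + (-1)^2 + 3^2 + 2^2 = 19
(a.b)^2 = (-25)^2 = 625
|a|^2 * |b|^2 = 37 * 19 = 703
Result = 625 - 703 = -78


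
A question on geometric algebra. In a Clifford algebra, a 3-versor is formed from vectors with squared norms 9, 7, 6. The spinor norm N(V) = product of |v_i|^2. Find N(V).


Spinor norm N(V) = |v1|^2 * |v2|^2 * ... * |v3|^2
= 9 * 7 * 6
Running product: 9, 63, 378
N(V) = 378


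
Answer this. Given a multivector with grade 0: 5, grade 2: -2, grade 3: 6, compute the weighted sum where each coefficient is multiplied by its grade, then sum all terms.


Grade-weighted sum = sum of grade_k * coefficient_k
0*5 = 0
2*(-2) = -4
3*6 = 18
Total = 0 + (-4) + 18 = 14


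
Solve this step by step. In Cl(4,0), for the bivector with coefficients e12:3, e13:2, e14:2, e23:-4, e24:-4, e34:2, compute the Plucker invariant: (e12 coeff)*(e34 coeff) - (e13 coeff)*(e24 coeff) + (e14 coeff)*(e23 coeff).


Plucker relation: af - be + cd
a*f = 3*2 = 6
b*e = 2*(-4) = -8
c*d = 2*(-4) = -8
af - be + cd = 6 - (-8) + (-8)
= 6


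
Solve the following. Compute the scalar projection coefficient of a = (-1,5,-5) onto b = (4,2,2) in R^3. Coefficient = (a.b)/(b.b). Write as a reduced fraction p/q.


Projection coefficient = (a . b) / (b . b)
a . b = (-1)*4 + 5*2 + (-5)*2
= -4 + 10 + (-10) = -4
b . b = 4^2 + 2^2 + 2^2
= 16 + 4 + 4 = 24
Coefficient = -4/24
In lowest terms: -1/6


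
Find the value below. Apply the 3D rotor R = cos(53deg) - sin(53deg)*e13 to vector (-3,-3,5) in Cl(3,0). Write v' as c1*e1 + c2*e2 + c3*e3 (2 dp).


Rotor R = cos(53deg) - sin(53deg)*e13
Rotation angle theta = 2 * 53 = 106 degrees in the e13 plane (e1 -> e3).
The component perpendicular to the plane (e2) is invariant: v'_2 = v2 = -3.00
cos(106deg) = -0.2756, sin(106deg) = 0.9613
v'_1 = v1*cos(theta) - v3*sin(theta) = -3*(-0.2756) - 5*0.9613 = -3.98
v'_3 = v1*sin(theta) + v3*cos(theta) = -3*0.9613 + 5*(-0.2756) = -4.26
v' = -3.98*e1 - 3.00*e2 - 4.26*e3


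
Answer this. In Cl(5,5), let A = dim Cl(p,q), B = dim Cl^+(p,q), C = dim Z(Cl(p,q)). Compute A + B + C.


n = 5 + 5 = 10
Total dim = 2^10 = 1024
Even subalgebra dim = 2^9 = 512
n is even, so center dim = 1
Sum = 1024 + 512 + 1 = 1537


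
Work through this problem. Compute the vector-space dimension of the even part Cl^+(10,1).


Even subalgebra dimension = 2^(n-1)
n = 10 + 1 = 11
2^(11 - 1) = 2^10 = 1024
Verification: sum of C(11,k) for even k = 1 + 55 + 330 + 462 + 165 + 11 = 1024
Result = 1024


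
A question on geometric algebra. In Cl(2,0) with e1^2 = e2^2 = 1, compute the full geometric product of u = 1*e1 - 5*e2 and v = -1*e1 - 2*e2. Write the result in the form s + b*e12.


Expand: (1*e1 - 5*e2)(-1*e1 - 2*e2)
= 1*(-1)*e1e1 + 1*(-2)*e1e2 + (-5)*(-1)*e2e1 + (-5)*(-2)*e2e2
Using e1^2 = e2^2 = 1, e2e1 = -e1e2:
Scalar part s = 1*(-1) + (-5)*(-2) = -1 + 10 = 9
Bivector part b = 1*(-2) - (-5)*(-1) = -2 - 5 = -7
uv = 9 - 7*e12


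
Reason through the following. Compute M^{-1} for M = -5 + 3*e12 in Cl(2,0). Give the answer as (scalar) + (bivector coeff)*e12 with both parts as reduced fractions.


M = -5 + 3*e12, where e12^2 = -1.
Since M commutes with its reverse ~M = a - b*e12, M * ~M = a^2 - b^2*e12^2 = a^2 + b^2.
So M^{-1} = ~M / (a^2 + b^2) = (a - b*e12)/(a^2 + b^2).
a^2 + b^2 = 25 + 9 = 34
Scalar part = -5/34 = -5/34
Bivector coeff = -3/34 = -3/34
M^{-1} = -5/34 - 3/34*e12


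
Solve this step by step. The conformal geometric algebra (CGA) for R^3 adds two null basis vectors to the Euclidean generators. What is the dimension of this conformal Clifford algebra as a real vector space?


The conformal model of R^3 uses Cl(4,1): the 3 Euclidean generators plus two extra orthogonal generators e+ (e+^2 = +1) and e- (e-^2 = -1), from which the null vectors e0, einf are built.
Number of generators m = 3 + 2 = 5.
dim Cl(p,q) = 2^m = 2^5 = 32


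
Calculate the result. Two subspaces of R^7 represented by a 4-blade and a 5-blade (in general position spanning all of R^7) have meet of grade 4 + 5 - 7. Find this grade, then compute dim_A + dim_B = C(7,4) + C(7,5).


Meet grade = grade(A) + grade(B) - n
= 4 + 5 - 7 = 2
C(7,4) = 35
C(7,5) = 21
dim_A + dim_B = 35 + 21 = 56


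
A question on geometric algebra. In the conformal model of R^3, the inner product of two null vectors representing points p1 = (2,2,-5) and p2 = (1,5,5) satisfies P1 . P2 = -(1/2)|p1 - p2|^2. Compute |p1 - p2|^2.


p1 - p2 = (1, -3, -10)
|p1 - p2|^2 = 1^2 + (-3)^2 + (-10)^2
= 1 + 9 + 100
= 110


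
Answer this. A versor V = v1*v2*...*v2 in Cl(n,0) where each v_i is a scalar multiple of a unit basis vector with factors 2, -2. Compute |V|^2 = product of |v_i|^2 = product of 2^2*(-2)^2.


Each vector v_i has |v_i|^2 = s_i^2
Squared scales: 2^2 = 4, (-2)^2 = 4
|V|^2 = 4 * 4
= 16


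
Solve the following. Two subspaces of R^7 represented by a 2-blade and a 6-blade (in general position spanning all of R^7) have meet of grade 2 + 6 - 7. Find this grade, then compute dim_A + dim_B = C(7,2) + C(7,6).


Meet grade = grade(A) + grade(B) - n
= 2 + 6 - 7 = 1
C(7,2) = 21
C(7,6) = 7
dim_A + dim_B = 21 + 7 = 28


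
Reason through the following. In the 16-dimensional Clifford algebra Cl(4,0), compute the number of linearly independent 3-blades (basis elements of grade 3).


Number of grade-k basis blades in Cl(p,q) with n = p + q is C(n, k).
n = 4 + 0 = 4
C(4, 3) = 4! / (3! * 1!)
= 24 / (6 * 1)
= 4


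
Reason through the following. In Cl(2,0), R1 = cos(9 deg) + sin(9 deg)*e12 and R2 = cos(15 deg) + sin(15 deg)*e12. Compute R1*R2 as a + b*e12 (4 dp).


Same-plane rotors commute and their half-angles add:
R1*R2 = cos(a1 + a2) + sin(a1 + a2)*e12.
a1 + a2 = 9 + 15 = 24 deg
cos(24 deg) = 0.9135
sin(24 deg) = 0.4067
R1*R2 = 0.9135 + 0.4067*e12


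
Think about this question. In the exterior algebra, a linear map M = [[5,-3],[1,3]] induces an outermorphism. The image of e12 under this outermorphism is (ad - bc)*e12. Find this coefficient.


The outermorphism of a linear map f sends e1^e2 to f(e1)^f(e2).
f(e1) = 5*e1 + 1*e2
f(e2) = -3*e1 + 3*e2
f(e1) ^ f(e2) = (5*e1 + 1*e2) ^ (-3*e1 + 3*e2)
= 5*3*e12 + 1*(-3)*e21
= (15 - (-3))*e12
= 18*e12
Coefficient = 18


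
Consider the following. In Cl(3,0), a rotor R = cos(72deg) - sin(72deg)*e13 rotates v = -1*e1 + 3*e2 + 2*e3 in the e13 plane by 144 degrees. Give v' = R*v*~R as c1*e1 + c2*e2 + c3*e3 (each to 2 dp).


Rotor R = cos(72deg) - sin(72deg)*e13
Rotation angle theta = 2 * 72 = 144 degrees in the e13 plane (e1 -> e3).
The component perpendicular to the plane (e2) is invariant: v'_2 = v2 = 3.00
cos(144deg) = -0.8090, sin(144deg) = 0.5878
v'_1 = v1*cos(theta) - v3*sin(theta) = -1*(-0.8090) - 2*0.5878 = -0.37
v'_3 = v1*sin(theta) + v3*cos(theta) = -1*0.5878 + 2*(-0.8090) = -2.21
v' = -0.37*e1 + 3.00*e2 - 2.21*e3


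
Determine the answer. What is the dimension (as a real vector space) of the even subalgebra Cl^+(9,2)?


Even subalgebra dimension = 2^(n-1)
n = 9 + 2 = 11
2^(11 - 1) = 2^10 = 1024
Verification: sum of C(11,k) for even k = 1 + 55 + 330 + 462 + 165 + 11 = 1024
Result = 1024


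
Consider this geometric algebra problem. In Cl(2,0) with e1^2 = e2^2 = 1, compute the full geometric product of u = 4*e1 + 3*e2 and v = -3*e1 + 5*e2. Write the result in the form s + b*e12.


Expand: (4*e1 + 3*e2)(-3*e1 + 5*e2)
= 4*(-3)*e1e1 + 4*5*e1e2 + 3*(-3)*e2e1 + 3*5*e2e2
Using e1^2 = e2^2 = 1, e2e1 = -e1e2:
Scalar part s = 4*(-3) + 3*5 = -12 + 15 = 3
Bivector part b = 4*5 - 3*(-3) = 20 - (-9) = 29
uv = 3 + 29*e12


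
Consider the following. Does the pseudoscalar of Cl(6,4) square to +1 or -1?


The pseudoscalar I = e1...e_n (product of all n generators) of Cl(p,q) satisfies I^2 = (-1)^(q + n(n-1)/2).
p = 6, q = 4, n = p + q = 10
n(n-1)/2 = 10 * 9 / 2 = 45
Exponent = q + n(n-1)/2 = 4 + 45 = 49
I^2 = (-1)^49 = -1


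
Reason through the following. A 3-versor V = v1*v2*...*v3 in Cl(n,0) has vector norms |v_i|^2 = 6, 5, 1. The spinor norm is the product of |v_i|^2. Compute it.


Spinor norm N(V) = |v1|^2 * |v2|^2 * ... * |v3|^2
= 6 * 5 * 1
Running product: 6, 30, 30
N(V) = 30


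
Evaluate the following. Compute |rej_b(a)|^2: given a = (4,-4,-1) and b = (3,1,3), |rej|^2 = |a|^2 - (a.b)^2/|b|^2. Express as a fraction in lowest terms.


|a|^2 = 4^2 + (-4)^2 + (-1)^2 = 33
|b|^2 = 3^2 + 1^2 + 3^2 = 19
a . b = 4*3 + (-4)*1 + (-1)*3 = 5
(a.b)^2 = 5^2 = 25
|rej|^2 = 33 - 25/19
= (627 - 25)/19
= 602/19
In lowest terms: 602/19


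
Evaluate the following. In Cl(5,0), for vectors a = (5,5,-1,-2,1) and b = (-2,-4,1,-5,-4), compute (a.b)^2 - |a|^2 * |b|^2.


a . b = 5*(-2) + 5*(-4) + (-1)*1 + (-2)*(-5) + 1*(-4)
= -10 + (-20) + (-1) + 10 + (-4) = -25
|a|^2 = 5^2 + 5^2 + (-1)^2 + (-2)^2 + 1^2 = 56
|b|^2 = (-2)^2 + (-4)^2 + 1^2 + (-5)^2 + (-4)^2 = 62
(a.b)^2 = (-25)^2 = 625
|a|^2 * |b|^2 = 56 * 62 = 3472
Result = 625 - 3472 = -2847


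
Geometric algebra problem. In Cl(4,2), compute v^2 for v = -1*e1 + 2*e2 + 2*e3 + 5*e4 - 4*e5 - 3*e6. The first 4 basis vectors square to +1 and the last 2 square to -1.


v^2 = sum of c_i^2 * e_i^2
Positive signature terms (e_i^2 = +1): (-1)^2 + 2^2 + 2^2 + 5^2 = 34
Negative signature terms (e_j^2 = -1): (-4)^2 + (-3)^2 = 25
v^2 = 34 - 25 = 9


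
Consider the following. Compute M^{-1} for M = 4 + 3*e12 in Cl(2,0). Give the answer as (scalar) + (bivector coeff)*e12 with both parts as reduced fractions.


M = 4 + 3*e12, where e12^2 = -1.
Since M commutes with its reverse ~M = a - b*e12, M * ~M = a^2 - b^2*e12^2 = a^2 + b^2.
So M^{-1} = ~M / (a^2 + b^2) = (a - b*e12)/(a^2 + b^2).
a^2 + b^2 = 16 + 9 = 25
Scalar part = 4/25 = 4/25
Bivector coeff = -3/25 = -3/25
M^{-1} = 4/25 - 3/25*e12


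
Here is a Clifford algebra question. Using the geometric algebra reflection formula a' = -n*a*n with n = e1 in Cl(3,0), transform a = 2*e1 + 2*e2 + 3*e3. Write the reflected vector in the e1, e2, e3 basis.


Reflection formula: a' = -n*a*n, with n = e1 (unit vector, n^2 = 1).
For reflection through hyperplane perp to e1:
The component along e1 flips sign, others stay.
a = (2, 2, 3)
a' = (-2, 2, 3)
a' = -2*e1 + 2*e2 + 3*e3


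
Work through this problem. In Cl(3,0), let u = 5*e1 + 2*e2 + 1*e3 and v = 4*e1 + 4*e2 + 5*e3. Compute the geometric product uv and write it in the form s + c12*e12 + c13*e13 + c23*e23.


In Cl(3,0): e_i^2 = 1, e_ie_j = -e_je_i for i != j.
Scalar part = u . v = 5*4 + 2*4 + 1*5
= 20 + 8 + 5 = 33
e12 coeff = 5*4 - 2*4 = 20 - 8 = 12
e13 coeff = 5*5 - 1*4 = 25 - 4 = 21
e23 coeff = 2*5 - 1*4 = 10 - 4 = 6
uv = 33 + 12*e12 + 21*e13 + 6*e23


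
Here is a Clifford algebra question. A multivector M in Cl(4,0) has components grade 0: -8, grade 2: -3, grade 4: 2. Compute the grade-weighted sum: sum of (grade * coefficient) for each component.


Grade-weighted sum = sum of grade_k * coefficient_k
0*(-8) = 0
2*(-3) = -6
4*2 = 8
Total = 0 + (-6) + 8 = 2


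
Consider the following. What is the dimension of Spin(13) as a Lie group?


Spin(n) double-covers SO(n); both have Lie algebra so(n) of dimension n(n-1)/2.
n = 13
n(n-1) = 13 * 12 = 156
dim Spin(13) = 156/2 = 78


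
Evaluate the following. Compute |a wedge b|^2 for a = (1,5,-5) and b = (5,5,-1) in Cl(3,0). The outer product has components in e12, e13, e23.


a wedge b = (a1*b2 - a2*b1)*e12 + (a1*b3 - a3*b1)*e13 + (a2*b3 - a3*b2)*e23
e12 coeff: 1*5 - 5*5 = 5 - 25 = -20
e13 coeff: 1*(-1) - (-5)*5 = -1 - (-25) = 24
e23 coeff: 5*(-1) - (-5)*5 = -5 - (-25) = 20
|a wedge b|^2 = (-20)^2 + 24^2 + 20^2
= 400 + 576 + 400
= 1376


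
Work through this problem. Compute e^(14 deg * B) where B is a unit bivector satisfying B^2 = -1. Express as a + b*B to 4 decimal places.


For a unit bivector B with B^2 = -1, the exponential series gives
e^(theta*B) = cos(theta) + sin(theta)*B (the GA analogue of Euler's formula).
theta = 14 degrees = 0.244346 rad
cos(14 deg) = 0.9703
sin(14 deg) = 0.2419
exp(theta*B) = 0.9703 + 0.2419*B


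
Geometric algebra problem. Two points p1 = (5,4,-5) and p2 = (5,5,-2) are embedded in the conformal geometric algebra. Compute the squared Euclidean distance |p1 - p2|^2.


p1 - p2 = (0, -1, -3)
|p1 - p2|^2 = 0^2 + (-1)^2 + (-3)^2
= 0 + 1 + 9
= 10


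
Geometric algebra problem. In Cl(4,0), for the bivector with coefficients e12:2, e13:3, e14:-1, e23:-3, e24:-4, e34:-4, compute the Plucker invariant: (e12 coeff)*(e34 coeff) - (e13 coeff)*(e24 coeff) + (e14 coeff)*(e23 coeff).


Plucker relation: af - be + cd
a*f = 2*(-4) = -8
b*e = 3*(-4) = -12
c*d = (-1)*(-3) = 3
af - be + cd = -8 - (-12) + 3
= 7


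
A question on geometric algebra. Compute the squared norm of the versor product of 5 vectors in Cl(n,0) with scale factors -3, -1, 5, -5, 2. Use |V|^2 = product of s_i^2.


Each vector v_i has |v_i|^2 = s_i^2
Squared scales: (-3)^2 = 9, (-1)^2 = 1, 5^2 = 25, (-5)^2 = 25, 2^2 = 4
|V|^2 = 9 * 1 * 25 * 25 * 4
= 22500


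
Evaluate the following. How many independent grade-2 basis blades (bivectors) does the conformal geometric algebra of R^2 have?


The conformal model of R^2 uses Cl(3,1) with m = 2 + 2 = 4 generators.
Number of grade-2 blades = C(m, 2) = C(4, 2)
= 4*3/2 = 6


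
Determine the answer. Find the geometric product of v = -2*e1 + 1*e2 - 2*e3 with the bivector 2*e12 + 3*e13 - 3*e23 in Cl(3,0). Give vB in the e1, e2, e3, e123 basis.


vB has grade-1 (vector) and grade-3 (trivector) parts: vB = (v _| B) + (v ^ B).
Vector part <vB>_1:
  e1: -v2*b12 - v3*b13 = -(1)*(2) - (-2)*(3) = 4
  e2: v1*b12 - v3*b23 = (-2)*(2) - (-2)*(-3) = -10
  e3: v1*b13 + v2*b23 = (-2)*(3) + (1)*(-3) = -9
Trivector part <vB>_3:
  e123: v1*b23 - v2*b13 + v3*b12 = (-2)*(-3) - (1)*(3) + (-2)*(2) = -1
vB = 4*e1 - 10*e2 - 9*e3 - 1*e123


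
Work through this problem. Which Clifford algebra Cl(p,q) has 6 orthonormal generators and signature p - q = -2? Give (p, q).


We need p + q = 6 and p - q = -2.
Adding: 2p = 6 + (-2) = 4, so p = 2.
Then q = 6 - 2 = 4.
(p, q) = (2, 4)


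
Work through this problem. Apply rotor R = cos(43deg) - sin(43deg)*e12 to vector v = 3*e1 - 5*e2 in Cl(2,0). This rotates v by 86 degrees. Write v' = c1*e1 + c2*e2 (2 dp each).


Rotor R = cos(43deg) - sin(43deg)*e12
Rotation angle theta = 2 * 43 = 86 degrees
v' = R*v*~R rotates v by theta.
cos(86deg) = 0.0698, sin(86deg) = 0.9976
v'_1 = 3*cos(86deg) - (-5)*sin(86deg)
= 3*0.0698 - (-5)*0.9976
= 5.20
v'_2 = 3*sin(86deg) + (-5)*cos(86deg)
= 3*0.9976 + (-5)*0.0698
= 2.64
v' = 5.20*e1 + 2.64*e2


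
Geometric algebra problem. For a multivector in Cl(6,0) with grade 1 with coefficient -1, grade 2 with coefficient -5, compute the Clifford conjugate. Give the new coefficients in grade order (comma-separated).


Clifford conjugate sign for grade k: (-1)^(k(k+1)/2)
Grade 1: (-1)^(1*2/2) = (-1)^1 = -1, coeff -1 -> 1
Grade 2: (-1)^(2*3/2) = (-1)^3 = -1, coeff -5 -> 5
Conjugated coefficients: 1, 5


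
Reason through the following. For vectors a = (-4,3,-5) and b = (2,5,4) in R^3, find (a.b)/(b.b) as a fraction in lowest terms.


Projection coefficient = (a . b) / (b . b)
a . b = (-4)*2 + 3*5 + (-5)*4
= -8 + 15 + (-20) = -13
b . b = 2^2 + 5^2 + 4^2
= 4 + 25 + 16 = 45
Coefficient = -13/45
In lowest terms: -13/45


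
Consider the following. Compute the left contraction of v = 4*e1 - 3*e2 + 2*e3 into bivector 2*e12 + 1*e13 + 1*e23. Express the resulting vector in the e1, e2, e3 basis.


Left contraction v _| B = <vB>_1 (grade-1 part of the geometric product vB).
Using e1_|e12 = e2, e2_|e12 = -e1, e1_|e13 = e3, e3_|e13 = -e1, e2_|e23 = e3, e3_|e23 = -e2:
e1 coeff: -v2*b12 - v3*b13 = -(-3)*(2) - (2)*(1) = 4
e2 coeff: v1*b12 - v3*b23 = (4)*(2) - (2)*(1) = 6
e3 coeff: v1*b13 + v2*b23 = (4)*(1) + (-3)*(1) = 1
v _| B = 4*e1 + 6*e2 + 1*e3


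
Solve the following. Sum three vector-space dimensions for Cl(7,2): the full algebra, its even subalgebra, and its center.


n = 7 + 2 = 9
Total dim = 2^9 = 512
Even subalgebra dim = 2^8 = 256
n is odd, so center dim = 2
Sum = 512 + 256 + 2 = 770


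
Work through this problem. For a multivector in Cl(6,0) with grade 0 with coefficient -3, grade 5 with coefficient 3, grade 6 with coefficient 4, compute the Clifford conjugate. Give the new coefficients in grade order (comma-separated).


Clifford conjugate sign for grade k: (-1)^(k(k+1)/2)
Grade 0: (-1)^(0*1/2) = (-1)^0 = 1, coeff -3 -> -3
Grade 5: (-1)^(5*6/2) = (-1)^15 = -1, coeff 3 -> -3
Grade 6: (-1)^(6*7/2) = (-1)^21 = -1, coeff 4 -> -4
Conjugated coefficients: -3, -3, -4


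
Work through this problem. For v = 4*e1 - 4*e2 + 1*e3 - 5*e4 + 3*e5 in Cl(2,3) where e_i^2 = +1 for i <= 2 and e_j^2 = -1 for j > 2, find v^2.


v^2 = sum of c_i^2 * e_i^2
Positive signature terms (e_i^2 = +1): 4^2 + (-4)^2 = 32
Negative signature terms (e_j^2 = -1): 1^2 + (-5)^2 + 3^2 = 35
v^2 = 32 - 35 = -3


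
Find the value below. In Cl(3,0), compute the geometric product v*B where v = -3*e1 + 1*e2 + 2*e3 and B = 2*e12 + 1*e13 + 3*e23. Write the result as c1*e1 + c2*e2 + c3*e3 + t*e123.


vB has grade-1 (vector) and grade-3 (trivector) parts: vB = (v _| B) + (v ^ B).
Vector part <vB>_1:
  e1: -v2*b12 - v3*b13 = -(1)*(2) - (2)*(1) = -4
  e2: v1*b12 - v3*b23 = (-3)*(2) - (2)*(3) = -12
  e3: v1*b13 + v2*b23 = (-3)*(1) + (1)*(3) = 0
Trivector part <vB>_3:
  e123: v1*b23 - v2*b13 + v3*b12 = (-3)*(3) - (1)*(1) + (2)*(2) = -6
vB = -4*e1 - 12*e2 + 0*e3 - 6*e123


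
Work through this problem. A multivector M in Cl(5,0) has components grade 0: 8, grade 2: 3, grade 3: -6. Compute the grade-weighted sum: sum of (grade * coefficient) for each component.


Grade-weighted sum = sum of grade_k * coefficient_k
0*8 = 0
2*3 = 6
3*(-6) = -18
Total = 0 + 6 + (-18) = -12


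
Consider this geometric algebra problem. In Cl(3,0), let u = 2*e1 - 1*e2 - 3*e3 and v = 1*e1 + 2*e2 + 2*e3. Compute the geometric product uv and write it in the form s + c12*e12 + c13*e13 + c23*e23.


In Cl(3,0): e_i^2 = 1, e_ie_j = -e_je_i for i != j.
Scalar part = u . v = 2*1 + (-1)*2 + (-3)*2
= 2 + (-2) + (-6) = -6
e12 coeff = 2*2 - (-1)*1 = 4 - (-1) = 5
e13 coeff = 2*2 - (-3)*1 = 4 - (-3) = 7
e23 coeff = (-1)*2 - (-3)*2 = -2 - (-6) = 4
uv = -6 + 5*e12 + 7*e13 + 4*e23


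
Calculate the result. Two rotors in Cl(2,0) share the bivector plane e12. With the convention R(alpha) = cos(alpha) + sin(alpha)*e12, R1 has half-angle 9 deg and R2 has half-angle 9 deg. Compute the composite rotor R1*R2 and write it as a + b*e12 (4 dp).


Same-plane rotors commute and their half-angles add:
R1*R2 = cos(a1 + a2) + sin(a1 + a2)*e12.
a1 + a2 = 9 + 9 = 18 deg
cos(18 deg) = 0.9511
sin(18 deg) = 0.3090
R1*R2 = 0.9511 + 0.3090*e12
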